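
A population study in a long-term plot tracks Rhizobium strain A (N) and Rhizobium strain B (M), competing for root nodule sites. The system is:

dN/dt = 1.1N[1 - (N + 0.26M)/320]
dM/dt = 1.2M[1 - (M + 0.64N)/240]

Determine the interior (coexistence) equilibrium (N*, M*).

Setting both brackets to zero gives the nullclines N + 0.26M = 320 and 0.64N + M = 240.
Substituting M = 240 - 0.64N into the first: N(1 - 0.26·0.64) = 320 - 0.26·240.
So N* = 258/0.834 = 309, and then M* = 240 - 0.64·309 = 42.2.

N* ≈ 309, M* ≈ 42.2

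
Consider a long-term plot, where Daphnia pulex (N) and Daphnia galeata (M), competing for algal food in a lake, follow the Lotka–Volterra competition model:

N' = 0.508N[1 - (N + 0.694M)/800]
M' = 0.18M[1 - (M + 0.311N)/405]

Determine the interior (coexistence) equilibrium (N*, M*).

N* ≈ 662, M* ≈ 199

Setting both brackets to zero gives the nullclines N + 0.694M = 800 and 0.311N + M = 405.
Substituting M = 405 - 0.311N into the first: N(1 - 0.694·0.311) = 800 - 0.694·405.
So N* = 519/0.784 = 662, and then M* = 405 - 0.311·662 = 199.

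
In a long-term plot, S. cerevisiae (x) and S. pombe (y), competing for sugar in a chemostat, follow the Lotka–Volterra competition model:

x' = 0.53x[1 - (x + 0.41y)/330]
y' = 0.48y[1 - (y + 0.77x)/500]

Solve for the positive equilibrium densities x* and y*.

Setting both brackets to zero gives the nullclines x + 0.41y = 330 and 0.77x + y = 500.
Substituting y = 500 - 0.77x into the first: x(1 - 0.41·0.77) = 330 - 0.41·500.
So x* = 125/0.684 = 183, and then y* = 500 - 0.77·183 = 359.

x* ≈ 183, y* ≈ 359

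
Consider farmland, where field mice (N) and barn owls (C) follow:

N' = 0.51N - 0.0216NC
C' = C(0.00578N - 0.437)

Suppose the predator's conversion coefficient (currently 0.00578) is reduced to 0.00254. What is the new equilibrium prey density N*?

N* ≈ 172

At the interior fixed point, setting dC/dt = 0 with C > 0 fixes N* = (predator death rate)/(NC coefficient) — independent of the other coefficients.
With the change, N* = 0.437/0.00254 = 172; it rises from 75.6.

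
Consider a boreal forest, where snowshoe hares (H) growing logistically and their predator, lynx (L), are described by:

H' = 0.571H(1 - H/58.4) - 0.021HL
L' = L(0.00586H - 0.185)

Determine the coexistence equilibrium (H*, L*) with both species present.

From dL/dt = 0 with L > 0: 0.00586H* = 0.185, so H* = 31.6.
Substitute into dH/dt = 0: 0.571(1 - 31.6/58.4) = 0.021L*.
The bracket is 0.459, giving L* = 0.262/0.021 = 12.5.

H* ≈ 31.6, L* ≈ 12.5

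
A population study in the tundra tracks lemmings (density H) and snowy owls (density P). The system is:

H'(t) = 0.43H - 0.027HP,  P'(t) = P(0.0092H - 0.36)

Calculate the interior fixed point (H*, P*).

H* ≈ 39.1, P* ≈ 15.9

Set dP/dt = 0 with P > 0: 0.0092H - 0.36 = 0, so H* = 0.36/0.0092 = 39.1.
Set dH/dt = 0 with H > 0: 0.43 - 0.027P = 0, so P* = 0.43/0.027 = 15.9.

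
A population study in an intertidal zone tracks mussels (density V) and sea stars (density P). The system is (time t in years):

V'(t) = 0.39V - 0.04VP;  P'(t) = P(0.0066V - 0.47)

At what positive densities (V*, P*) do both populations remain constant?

Set dP/dt = 0 with P > 0: 0.0066V - 0.47 = 0, so V* = 0.47/0.0066 = 71.2.
Set dV/dt = 0 with V > 0: 0.39 - 0.04P = 0, so P* = 0.39/0.04 = 9.75.

V* ≈ 71.2, P* ≈ 9.75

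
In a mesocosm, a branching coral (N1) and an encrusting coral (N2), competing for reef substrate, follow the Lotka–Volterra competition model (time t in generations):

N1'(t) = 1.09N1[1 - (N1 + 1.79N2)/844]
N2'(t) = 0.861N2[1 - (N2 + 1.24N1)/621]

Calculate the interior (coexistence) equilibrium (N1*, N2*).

Setting both brackets to zero gives the nullclines N1 + 1.79N2 = 844 and 1.24N1 + N2 = 621.
Substituting N2 = 621 - 1.24N1 into the first: N1(1 - 1.79·1.24) = 844 - 1.79·621.
So N1* = -268/-1.22 = 219, and then N2* = 621 - 1.24·219 = 349.

N1* ≈ 219, N2* ≈ 349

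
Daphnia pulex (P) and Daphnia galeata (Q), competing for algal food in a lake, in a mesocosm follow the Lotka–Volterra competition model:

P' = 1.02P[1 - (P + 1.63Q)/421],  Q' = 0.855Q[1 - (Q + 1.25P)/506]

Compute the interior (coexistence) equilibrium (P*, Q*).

Setting both brackets to zero gives the nullclines P + 1.63Q = 421 and 1.25P + Q = 506.
Substituting Q = 506 - 1.25P into the first: P(1 - 1.63·1.25) = 421 - 1.63·506.
So P* = -404/-1.04 = 389, and then Q* = 506 - 1.25·389 = 19.5.

P* ≈ 389, Q* ≈ 19.5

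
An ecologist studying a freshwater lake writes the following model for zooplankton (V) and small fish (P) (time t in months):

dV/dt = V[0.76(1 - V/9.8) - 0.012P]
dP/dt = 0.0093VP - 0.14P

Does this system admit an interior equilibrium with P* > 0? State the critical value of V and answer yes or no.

Threshold V = 15.1; K < 15.1, so no, the predator goes extinct.

The predator equation gives dP/dt > 0 only when V > 0.14/0.0093 = 15.1.
Without the predator, V → K = 9.8. Since 9.8 < 15.1, the predator cannot invade.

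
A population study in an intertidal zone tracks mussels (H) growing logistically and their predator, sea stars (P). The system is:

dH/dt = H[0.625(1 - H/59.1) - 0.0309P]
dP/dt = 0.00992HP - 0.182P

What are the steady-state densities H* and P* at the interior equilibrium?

From dP/dt = 0 with P > 0: 0.00992H* = 0.182, so H* = 18.3.
Substitute into dH/dt = 0: 0.625(1 - 18.3/59.1) = 0.0309P*.
The bracket is 0.69, giving P* = 0.431/0.0309 = 13.9.

H* ≈ 18.3, P* ≈ 13.9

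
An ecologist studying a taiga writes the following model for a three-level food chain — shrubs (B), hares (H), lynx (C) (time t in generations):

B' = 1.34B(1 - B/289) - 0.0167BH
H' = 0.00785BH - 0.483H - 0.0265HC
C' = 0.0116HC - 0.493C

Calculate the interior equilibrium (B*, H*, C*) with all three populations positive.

B* ≈ 136, H* ≈ 42.5, C* ≈ 22

From dC/dt = 0: 0.0116H* = 0.493, so H* = 42.5.
From dB/dt = 0: 1.34(1 - B*/289) = 0.0167·42.5, giving B* = 289·(1 - 0.53) = 136.
From dH/dt = 0: 0.00785·136 - 0.483 = 0.0265C*, so C* = 0.584/0.0265 = 22.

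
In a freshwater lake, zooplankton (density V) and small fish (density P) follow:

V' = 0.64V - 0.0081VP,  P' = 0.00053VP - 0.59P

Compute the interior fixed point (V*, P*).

Set dP/dt = 0 with P > 0: 0.00053V - 0.59 = 0, so V* = 0.59/0.00053 = 1110.
Set dV/dt = 0 with V > 0: 0.64 - 0.0081P = 0, so P* = 0.64/0.0081 = 79.

V* ≈ 1110, P* ≈ 79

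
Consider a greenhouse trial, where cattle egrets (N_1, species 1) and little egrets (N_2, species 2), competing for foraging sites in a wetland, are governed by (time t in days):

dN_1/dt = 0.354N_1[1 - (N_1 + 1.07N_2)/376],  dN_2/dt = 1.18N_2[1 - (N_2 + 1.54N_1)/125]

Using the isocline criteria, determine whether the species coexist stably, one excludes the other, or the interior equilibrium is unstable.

Compare the nullcline intercepts: K1/α12 = 376/1.07 = 351 > K2 = 125; K2/α21 = 125/1.54 = 81.2 < K1 = 376.
Since the inequalities point opposite ways, species 1 can invade but species 2 cannot.

species 1 excludes species 2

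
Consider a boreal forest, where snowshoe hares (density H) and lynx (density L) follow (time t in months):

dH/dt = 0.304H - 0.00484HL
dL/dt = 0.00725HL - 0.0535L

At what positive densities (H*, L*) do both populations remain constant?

Set dL/dt = 0 with L > 0: 0.00725H - 0.0535 = 0, so H* = 0.0535/0.00725 = 7.38.
Set dH/dt = 0 with H > 0: 0.304 - 0.00484L = 0, so L* = 0.304/0.00484 = 62.8.

H* ≈ 7.38, L* ≈ 62.8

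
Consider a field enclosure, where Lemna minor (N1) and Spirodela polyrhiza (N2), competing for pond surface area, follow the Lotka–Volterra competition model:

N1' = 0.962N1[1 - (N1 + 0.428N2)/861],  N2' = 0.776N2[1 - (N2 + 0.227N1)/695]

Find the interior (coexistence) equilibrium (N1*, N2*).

N1* ≈ 624, N2* ≈ 553

Setting both brackets to zero gives the nullclines N1 + 0.428N2 = 861 and 0.227N1 + N2 = 695.
Substituting N2 = 695 - 0.227N1 into the first: N1(1 - 0.428·0.227) = 861 - 0.428·695.
So N1* = 564/0.903 = 624, and then N2* = 695 - 0.227·624 = 553.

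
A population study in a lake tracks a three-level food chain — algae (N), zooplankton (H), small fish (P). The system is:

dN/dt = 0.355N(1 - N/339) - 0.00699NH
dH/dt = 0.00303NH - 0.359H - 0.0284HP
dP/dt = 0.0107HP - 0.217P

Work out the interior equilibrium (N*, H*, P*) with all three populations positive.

From dP/dt = 0: 0.0107H* = 0.217, so H* = 20.3.
From dN/dt = 0: 0.355(1 - N*/339) = 0.00699·20.3, giving N* = 339·(1 - 0.399) = 204.
From dH/dt = 0: 0.00303·204 - 0.359 = 0.0284P*, so P* = 0.258/0.0284 = 9.08.

N* ≈ 204, H* ≈ 20.3, P* ≈ 9.08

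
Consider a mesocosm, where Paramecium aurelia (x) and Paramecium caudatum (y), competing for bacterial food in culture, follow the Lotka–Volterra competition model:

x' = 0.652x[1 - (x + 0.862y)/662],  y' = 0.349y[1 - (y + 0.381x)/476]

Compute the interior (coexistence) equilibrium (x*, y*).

Setting both brackets to zero gives the nullclines x + 0.862y = 662 and 0.381x + y = 476.
Substituting y = 476 - 0.381x into the first: x(1 - 0.862·0.381) = 662 - 0.862·476.
So x* = 252/0.672 = 375, and then y* = 476 - 0.381·375 = 333.

x* ≈ 375, y* ≈ 333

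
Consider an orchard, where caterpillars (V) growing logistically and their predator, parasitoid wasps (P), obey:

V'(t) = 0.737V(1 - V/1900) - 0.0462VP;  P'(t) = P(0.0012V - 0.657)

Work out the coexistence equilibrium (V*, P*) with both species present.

From dP/dt = 0 with P > 0: 0.0012V* = 0.657, so V* = 548.
Substitute into dV/dt = 0: 0.737(1 - 548/1900) = 0.0462P*.
The bracket is 0.712, giving P* = 0.525/0.0462 = 11.4.

V* ≈ 548, P* ≈ 11.4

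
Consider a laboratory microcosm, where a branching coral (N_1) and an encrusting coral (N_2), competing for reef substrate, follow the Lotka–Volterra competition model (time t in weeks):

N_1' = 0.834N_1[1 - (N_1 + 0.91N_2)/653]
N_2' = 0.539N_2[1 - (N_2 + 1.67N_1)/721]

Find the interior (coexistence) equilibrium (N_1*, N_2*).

N_1* ≈ 5.98, N_2* ≈ 711

Setting both brackets to zero gives the nullclines N_1 + 0.91N_2 = 653 and 1.67N_1 + N_2 = 721.
Substituting N_2 = 721 - 1.67N_1 into the first: N_1(1 - 0.91·1.67) = 653 - 0.91·721.
So N_1* = -3.11/-0.52 = 5.98, and then N_2* = 721 - 1.67·5.98 = 711.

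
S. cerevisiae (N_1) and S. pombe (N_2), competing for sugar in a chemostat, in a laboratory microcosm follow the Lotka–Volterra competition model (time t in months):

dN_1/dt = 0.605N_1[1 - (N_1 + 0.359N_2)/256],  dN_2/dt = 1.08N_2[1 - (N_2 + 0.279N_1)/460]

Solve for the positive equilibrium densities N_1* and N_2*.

N_1* ≈ 101, N_2* ≈ 432

Setting both brackets to zero gives the nullclines N_1 + 0.359N_2 = 256 and 0.279N_1 + N_2 = 460.
Substituting N_2 = 460 - 0.279N_1 into the first: N_1(1 - 0.359·0.279) = 256 - 0.359·460.
So N_1* = 90.9/0.9 = 101, and then N_2* = 460 - 0.279·101 = 432.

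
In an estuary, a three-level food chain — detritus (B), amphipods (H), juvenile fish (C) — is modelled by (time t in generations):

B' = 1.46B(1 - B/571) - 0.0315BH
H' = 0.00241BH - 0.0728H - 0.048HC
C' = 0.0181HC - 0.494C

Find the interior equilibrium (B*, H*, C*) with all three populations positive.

B* ≈ 235, H* ≈ 27.3, C* ≈ 10.3

From dC/dt = 0: 0.0181H* = 0.494, so H* = 27.3.
From dB/dt = 0: 1.46(1 - B*/571) = 0.0315·27.3, giving B* = 571·(1 - 0.589) = 235.
From dH/dt = 0: 0.00241·235 - 0.0728 = 0.048C*, so C* = 0.493/0.048 = 10.3.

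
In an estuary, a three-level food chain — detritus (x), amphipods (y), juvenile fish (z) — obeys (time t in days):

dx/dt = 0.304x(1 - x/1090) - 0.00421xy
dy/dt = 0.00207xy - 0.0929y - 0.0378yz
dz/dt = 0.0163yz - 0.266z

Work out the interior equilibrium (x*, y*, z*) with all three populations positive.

x* ≈ 844, y* ≈ 16.3, z* ≈ 43.7

From dz/dt = 0: 0.0163y* = 0.266, so y* = 16.3.
From dx/dt = 0: 0.304(1 - x*/1090) = 0.00421·16.3, giving x* = 1090·(1 - 0.226) = 844.
From dy/dt = 0: 0.00207·844 - 0.0929 = 0.0378z*, so z* = 1.65/0.0378 = 43.7.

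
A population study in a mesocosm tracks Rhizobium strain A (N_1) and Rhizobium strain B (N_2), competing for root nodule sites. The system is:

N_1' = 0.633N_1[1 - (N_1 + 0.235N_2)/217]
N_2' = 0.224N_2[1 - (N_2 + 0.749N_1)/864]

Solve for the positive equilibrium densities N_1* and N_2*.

Setting both brackets to zero gives the nullclines N_1 + 0.235N_2 = 217 and 0.749N_1 + N_2 = 864.
Substituting N_2 = 864 - 0.749N_1 into the first: N_1(1 - 0.235·0.749) = 217 - 0.235·864.
So N_1* = 14/0.824 = 16.9, and then N_2* = 864 - 0.749·16.9 = 851.

N_1* ≈ 16.9, N_2* ≈ 851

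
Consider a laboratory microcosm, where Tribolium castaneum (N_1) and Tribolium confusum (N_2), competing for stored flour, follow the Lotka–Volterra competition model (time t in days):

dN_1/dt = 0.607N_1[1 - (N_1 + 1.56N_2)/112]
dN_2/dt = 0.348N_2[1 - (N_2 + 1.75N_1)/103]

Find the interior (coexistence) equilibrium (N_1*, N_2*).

Setting both brackets to zero gives the nullclines N_1 + 1.56N_2 = 112 and 1.75N_1 + N_2 = 103.
Substituting N_2 = 103 - 1.75N_1 into the first: N_1(1 - 1.56·1.75) = 112 - 1.56·103.
So N_1* = -48.7/-1.73 = 28.1, and then N_2* = 103 - 1.75·28.1 = 53.8.

N_1* ≈ 28.1, N_2* ≈ 53.8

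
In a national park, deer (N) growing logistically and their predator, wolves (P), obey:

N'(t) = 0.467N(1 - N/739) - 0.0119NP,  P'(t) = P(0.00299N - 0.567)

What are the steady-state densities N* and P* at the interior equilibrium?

From dP/dt = 0 with P > 0: 0.00299N* = 0.567, so N* = 190.
Substitute into dN/dt = 0: 0.467(1 - 190/739) = 0.0119P*.
The bracket is 0.743, giving P* = 0.347/0.0119 = 29.2.

N* ≈ 190, P* ≈ 29.2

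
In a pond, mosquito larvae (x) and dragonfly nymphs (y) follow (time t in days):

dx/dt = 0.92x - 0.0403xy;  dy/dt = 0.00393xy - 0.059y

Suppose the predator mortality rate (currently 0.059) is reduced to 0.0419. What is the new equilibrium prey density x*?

x* ≈ 10.7

At the interior fixed point, setting dy/dt = 0 with y > 0 fixes x* = (predator death rate)/(xy coefficient) — independent of the other coefficients.
With the change, x* = 0.0419/0.00393 = 10.7; it falls from 15.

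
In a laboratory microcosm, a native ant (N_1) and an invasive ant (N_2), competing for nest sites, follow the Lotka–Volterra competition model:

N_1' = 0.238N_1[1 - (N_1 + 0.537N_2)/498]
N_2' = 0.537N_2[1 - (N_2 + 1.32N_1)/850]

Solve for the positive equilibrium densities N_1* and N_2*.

N_1* ≈ 143, N_2* ≈ 662

Setting both brackets to zero gives the nullclines N_1 + 0.537N_2 = 498 and 1.32N_1 + N_2 = 850.
Substituting N_2 = 850 - 1.32N_1 into the first: N_1(1 - 0.537·1.32) = 498 - 0.537·850.
So N_1* = 41.5/0.291 = 143, and then N_2* = 850 - 1.32·143 = 662.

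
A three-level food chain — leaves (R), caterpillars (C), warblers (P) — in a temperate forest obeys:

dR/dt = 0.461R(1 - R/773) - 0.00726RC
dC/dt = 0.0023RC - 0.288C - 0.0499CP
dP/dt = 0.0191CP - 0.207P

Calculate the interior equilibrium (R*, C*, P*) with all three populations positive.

R* ≈ 641, C* ≈ 10.8, P* ≈ 23.8

From dP/dt = 0: 0.0191C* = 0.207, so C* = 10.8.
From dR/dt = 0: 0.461(1 - R*/773) = 0.00726·10.8, giving R* = 773·(1 - 0.171) = 641.
From dC/dt = 0: 0.0023·641 - 0.288 = 0.0499P*, so P* = 1.19/0.0499 = 23.8.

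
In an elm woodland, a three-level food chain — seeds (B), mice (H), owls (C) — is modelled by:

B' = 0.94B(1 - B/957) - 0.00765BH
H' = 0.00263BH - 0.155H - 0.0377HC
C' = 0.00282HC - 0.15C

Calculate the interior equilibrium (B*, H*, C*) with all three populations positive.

From dC/dt = 0: 0.00282H* = 0.15, so H* = 53.2.
From dB/dt = 0: 0.94(1 - B*/957) = 0.00765·53.2, giving B* = 957·(1 - 0.433) = 543.
From dH/dt = 0: 0.00263·543 - 0.155 = 0.0377C*, so C* = 1.27/0.0377 = 33.7.

B* ≈ 543, H* ≈ 53.2, C* ≈ 33.7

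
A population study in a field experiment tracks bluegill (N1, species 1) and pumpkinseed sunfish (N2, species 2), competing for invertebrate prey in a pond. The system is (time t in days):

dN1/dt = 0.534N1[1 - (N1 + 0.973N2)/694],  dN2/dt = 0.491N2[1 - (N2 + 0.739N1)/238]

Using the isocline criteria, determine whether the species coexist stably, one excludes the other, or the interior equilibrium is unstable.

species 1 excludes species 2

Compare the nullcline intercepts: K1/α12 = 694/0.973 = 713 > K2 = 238; K2/α21 = 238/0.739 = 322 < K1 = 694.
Since the inequalities point opposite ways, species 1 can invade but species 2 cannot.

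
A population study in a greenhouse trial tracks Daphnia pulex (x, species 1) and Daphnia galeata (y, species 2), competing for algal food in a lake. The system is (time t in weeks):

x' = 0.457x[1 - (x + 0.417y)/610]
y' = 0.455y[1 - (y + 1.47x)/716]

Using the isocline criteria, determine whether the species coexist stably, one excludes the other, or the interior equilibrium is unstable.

species 1 excludes species 2

Compare the nullcline intercepts: K1/α12 = 610/0.417 = 1460 > K2 = 716; K2/α21 = 716/1.47 = 487 < K1 = 610.
Since the inequalities point opposite ways, species 1 can invade but species 2 cannot.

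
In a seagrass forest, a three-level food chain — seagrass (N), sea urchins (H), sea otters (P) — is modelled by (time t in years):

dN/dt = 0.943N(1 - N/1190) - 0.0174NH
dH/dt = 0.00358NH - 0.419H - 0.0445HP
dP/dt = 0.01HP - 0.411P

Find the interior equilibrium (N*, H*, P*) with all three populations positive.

From dP/dt = 0: 0.01H* = 0.411, so H* = 41.1.
From dN/dt = 0: 0.943(1 - N*/1190) = 0.0174·41.1, giving N* = 1190·(1 - 0.758) = 288.
From dH/dt = 0: 0.00358·288 - 0.419 = 0.0445P*, so P* = 0.61/0.0445 = 13.7.

N* ≈ 288, H* ≈ 41.1, P* ≈ 13.7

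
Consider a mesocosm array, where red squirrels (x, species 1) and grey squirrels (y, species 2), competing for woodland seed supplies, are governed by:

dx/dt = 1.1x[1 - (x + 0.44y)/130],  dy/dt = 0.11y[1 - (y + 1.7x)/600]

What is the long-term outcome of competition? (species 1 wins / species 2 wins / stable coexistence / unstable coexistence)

Compare the nullcline intercepts: K1/α12 = 130/0.44 = 295 < K2 = 600; K2/α21 = 600/1.7 = 353 > K1 = 130.
Since the inequalities point opposite ways, species 2 can invade but species 1 cannot.

species 2 excludes species 1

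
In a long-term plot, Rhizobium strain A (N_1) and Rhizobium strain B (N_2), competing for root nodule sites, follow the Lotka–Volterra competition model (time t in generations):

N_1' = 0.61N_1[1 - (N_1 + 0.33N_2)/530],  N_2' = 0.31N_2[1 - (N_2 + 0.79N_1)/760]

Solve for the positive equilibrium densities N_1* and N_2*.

N_1* ≈ 378, N_2* ≈ 462

Setting both brackets to zero gives the nullclines N_1 + 0.33N_2 = 530 and 0.79N_1 + N_2 = 760.
Substituting N_2 = 760 - 0.79N_1 into the first: N_1(1 - 0.33·0.79) = 530 - 0.33·760.
So N_1* = 279/0.739 = 378, and then N_2* = 760 - 0.79·378 = 462.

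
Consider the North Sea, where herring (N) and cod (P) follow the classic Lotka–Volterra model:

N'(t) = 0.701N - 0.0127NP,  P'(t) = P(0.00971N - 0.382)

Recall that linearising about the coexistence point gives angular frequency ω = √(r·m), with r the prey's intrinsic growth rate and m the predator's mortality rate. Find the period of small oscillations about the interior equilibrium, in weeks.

T ≈ 12.1 weeks

Here r = 0.701 and m = 0.382, so r·m = 0.268.
ω = √0.268 = 0.517 per week, hence T = 2π/ω ≈ 12.1 weeks.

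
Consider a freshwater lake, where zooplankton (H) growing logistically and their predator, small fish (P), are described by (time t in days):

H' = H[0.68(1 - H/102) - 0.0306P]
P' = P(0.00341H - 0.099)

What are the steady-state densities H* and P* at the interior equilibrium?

H* ≈ 29, P* ≈ 15.9

From dP/dt = 0 with P > 0: 0.00341H* = 0.099, so H* = 29.
Substitute into dH/dt = 0: 0.68(1 - 29/102) = 0.0306P*.
The bracket is 0.715, giving P* = 0.486/0.0306 = 15.9.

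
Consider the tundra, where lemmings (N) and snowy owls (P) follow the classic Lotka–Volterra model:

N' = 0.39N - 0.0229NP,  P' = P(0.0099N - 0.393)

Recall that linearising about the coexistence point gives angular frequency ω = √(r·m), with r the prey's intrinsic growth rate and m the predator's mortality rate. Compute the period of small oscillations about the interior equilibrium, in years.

T ≈ 16 years

Here r = 0.39 and m = 0.393, so r·m = 0.153.
ω = √0.153 = 0.391 per year, hence T = 2π/ω ≈ 16 years.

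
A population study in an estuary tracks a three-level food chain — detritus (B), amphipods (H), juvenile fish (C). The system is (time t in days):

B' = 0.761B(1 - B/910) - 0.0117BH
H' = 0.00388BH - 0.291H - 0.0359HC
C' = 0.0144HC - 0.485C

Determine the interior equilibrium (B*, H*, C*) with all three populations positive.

B* ≈ 439, H* ≈ 33.7, C* ≈ 39.3

From dC/dt = 0: 0.0144H* = 0.485, so H* = 33.7.
From dB/dt = 0: 0.761(1 - B*/910) = 0.0117·33.7, giving B* = 910·(1 - 0.518) = 439.
From dH/dt = 0: 0.00388·439 - 0.291 = 0.0359C*, so C* = 1.41/0.0359 = 39.3.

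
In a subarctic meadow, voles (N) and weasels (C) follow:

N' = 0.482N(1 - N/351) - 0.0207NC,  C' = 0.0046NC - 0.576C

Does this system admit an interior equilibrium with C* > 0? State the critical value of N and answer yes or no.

Threshold N = 125; K > 125, so yes, the predator persists.

The predator equation gives dC/dt > 0 only when N > 0.576/0.0046 = 125.
Without the predator, N → K = 351. Since 351 > 125, the predator can invade and persist.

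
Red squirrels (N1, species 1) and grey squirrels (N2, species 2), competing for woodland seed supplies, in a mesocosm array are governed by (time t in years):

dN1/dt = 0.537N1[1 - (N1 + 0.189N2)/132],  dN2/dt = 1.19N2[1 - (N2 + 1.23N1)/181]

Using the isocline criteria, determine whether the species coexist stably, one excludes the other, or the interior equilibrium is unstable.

stable coexistence

Compare the nullcline intercepts: K1/α12 = 132/0.189 = 698 > K2 = 181; K2/α21 = 181/1.23 = 147 > K1 = 132.
Since both inequalities hold, each species can invade when rare, so the interior equilibrium is stable.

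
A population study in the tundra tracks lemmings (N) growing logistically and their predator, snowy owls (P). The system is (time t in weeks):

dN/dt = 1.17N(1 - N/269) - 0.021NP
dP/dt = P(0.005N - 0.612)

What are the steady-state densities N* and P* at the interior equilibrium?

From dP/dt = 0 with P > 0: 0.005N* = 0.612, so N* = 122.
Substitute into dN/dt = 0: 1.17(1 - 122/269) = 0.021P*.
The bracket is 0.545, giving P* = 0.638/0.021 = 30.4.

N* ≈ 122, P* ≈ 30.4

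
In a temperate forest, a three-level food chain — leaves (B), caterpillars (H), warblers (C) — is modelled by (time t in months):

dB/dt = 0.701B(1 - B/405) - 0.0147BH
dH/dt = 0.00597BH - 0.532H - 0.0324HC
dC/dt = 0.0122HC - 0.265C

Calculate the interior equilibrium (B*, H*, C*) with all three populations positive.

B* ≈ 221, H* ≈ 21.7, C* ≈ 24.2

From dC/dt = 0: 0.0122H* = 0.265, so H* = 21.7.
From dB/dt = 0: 0.701(1 - B*/405) = 0.0147·21.7, giving B* = 405·(1 - 0.455) = 221.
From dH/dt = 0: 0.00597·221 - 0.532 = 0.0324C*, so C* = 0.785/0.0324 = 24.2.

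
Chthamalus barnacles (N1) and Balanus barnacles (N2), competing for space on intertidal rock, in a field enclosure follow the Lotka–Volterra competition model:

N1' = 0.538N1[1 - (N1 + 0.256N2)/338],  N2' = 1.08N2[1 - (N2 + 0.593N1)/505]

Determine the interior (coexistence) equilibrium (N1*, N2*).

N1* ≈ 246, N2* ≈ 359

Setting both brackets to zero gives the nullclines N1 + 0.256N2 = 338 and 0.593N1 + N2 = 505.
Substituting N2 = 505 - 0.593N1 into the first: N1(1 - 0.256·0.593) = 338 - 0.256·505.
So N1* = 209/0.848 = 246, and then N2* = 505 - 0.593·246 = 359.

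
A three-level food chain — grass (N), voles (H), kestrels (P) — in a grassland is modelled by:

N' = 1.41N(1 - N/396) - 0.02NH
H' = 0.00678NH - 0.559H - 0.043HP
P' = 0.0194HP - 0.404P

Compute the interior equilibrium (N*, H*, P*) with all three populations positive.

N* ≈ 279, H* ≈ 20.8, P* ≈ 31

From dP/dt = 0: 0.0194H* = 0.404, so H* = 20.8.
From dN/dt = 0: 1.41(1 - N*/396) = 0.02·20.8, giving N* = 396·(1 - 0.295) = 279.
From dH/dt = 0: 0.00678·279 - 0.559 = 0.043P*, so P* = 1.33/0.043 = 31.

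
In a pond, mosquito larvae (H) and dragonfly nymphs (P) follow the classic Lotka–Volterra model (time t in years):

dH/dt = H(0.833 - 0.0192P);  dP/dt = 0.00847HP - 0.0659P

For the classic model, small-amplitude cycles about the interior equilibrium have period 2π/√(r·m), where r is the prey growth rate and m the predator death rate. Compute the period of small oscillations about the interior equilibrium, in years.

T ≈ 26.8 years

Here r = 0.833 and m = 0.0659, so r·m = 0.0549.
ω = √0.0549 = 0.234 per year, hence T = 2π/ω ≈ 26.8 years.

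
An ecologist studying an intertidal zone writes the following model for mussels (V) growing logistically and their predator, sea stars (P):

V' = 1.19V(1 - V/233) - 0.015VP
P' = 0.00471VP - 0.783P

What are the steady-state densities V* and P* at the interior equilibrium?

From dP/dt = 0 with P > 0: 0.00471V* = 0.783, so V* = 166.
Substitute into dV/dt = 0: 1.19(1 - 166/233) = 0.015P*.
The bracket is 0.287, giving P* = 0.341/0.015 = 22.7.

V* ≈ 166, P* ≈ 22.7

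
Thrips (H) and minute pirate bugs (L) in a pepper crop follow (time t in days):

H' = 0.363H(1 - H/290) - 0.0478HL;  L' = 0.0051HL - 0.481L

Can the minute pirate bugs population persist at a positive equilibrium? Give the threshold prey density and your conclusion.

The predator equation gives dL/dt > 0 only when H > 0.481/0.0051 = 94.3.
Without the predator, H → K = 290. Since 290 > 94.3, the predator can invade and persist.

Threshold H = 94.3; K > 94.3, so yes, the predator persists.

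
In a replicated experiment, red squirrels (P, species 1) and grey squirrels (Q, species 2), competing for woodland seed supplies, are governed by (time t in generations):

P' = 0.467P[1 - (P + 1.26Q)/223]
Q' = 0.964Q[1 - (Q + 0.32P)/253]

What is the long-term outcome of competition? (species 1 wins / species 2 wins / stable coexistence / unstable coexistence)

Compare the nullcline intercepts: K1/α12 = 223/1.26 = 177 < K2 = 253; K2/α21 = 253/0.32 = 791 > K1 = 223.
Since the inequalities point opposite ways, species 2 can invade but species 1 cannot.

species 2 excludes species 1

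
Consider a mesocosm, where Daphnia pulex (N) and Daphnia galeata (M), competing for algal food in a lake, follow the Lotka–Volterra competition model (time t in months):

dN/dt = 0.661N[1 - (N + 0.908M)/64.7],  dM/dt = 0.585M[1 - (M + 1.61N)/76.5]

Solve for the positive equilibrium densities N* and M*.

N* ≈ 10.3, M* ≈ 59.9

Setting both brackets to zero gives the nullclines N + 0.908M = 64.7 and 1.61N + M = 76.5.
Substituting M = 76.5 - 1.61N into the first: N(1 - 0.908·1.61) = 64.7 - 0.908·76.5.
So N* = -4.76/-0.462 = 10.3, and then M* = 76.5 - 1.61·10.3 = 59.9.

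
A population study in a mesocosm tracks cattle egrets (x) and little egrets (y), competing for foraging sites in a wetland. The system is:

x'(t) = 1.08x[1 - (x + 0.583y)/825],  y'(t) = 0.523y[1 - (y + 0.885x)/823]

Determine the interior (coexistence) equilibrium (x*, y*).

Setting both brackets to zero gives the nullclines x + 0.583y = 825 and 0.885x + y = 823.
Substituting y = 823 - 0.885x into the first: x(1 - 0.583·0.885) = 825 - 0.583·823.
So x* = 345/0.484 = 713, and then y* = 823 - 0.885·713 = 192.

x* ≈ 713, y* ≈ 192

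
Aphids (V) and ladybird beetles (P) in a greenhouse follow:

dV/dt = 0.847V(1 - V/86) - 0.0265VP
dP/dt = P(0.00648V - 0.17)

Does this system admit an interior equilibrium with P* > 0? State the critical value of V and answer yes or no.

The predator equation gives dP/dt > 0 only when V > 0.17/0.00648 = 26.2.
Without the predator, V → K = 86. Since 86 > 26.2, the predator can invade and persist.

Threshold V = 26.2; K > 26.2, so yes, the predator persists.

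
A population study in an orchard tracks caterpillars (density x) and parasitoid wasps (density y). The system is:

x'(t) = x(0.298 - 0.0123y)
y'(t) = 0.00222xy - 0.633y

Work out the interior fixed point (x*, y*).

Set dy/dt = 0 with y > 0: 0.00222x - 0.633 = 0, so x* = 0.633/0.00222 = 285.
Set dx/dt = 0 with x > 0: 0.298 - 0.0123y = 0, so y* = 0.298/0.0123 = 24.2.

x* ≈ 285, y* ≈ 24.2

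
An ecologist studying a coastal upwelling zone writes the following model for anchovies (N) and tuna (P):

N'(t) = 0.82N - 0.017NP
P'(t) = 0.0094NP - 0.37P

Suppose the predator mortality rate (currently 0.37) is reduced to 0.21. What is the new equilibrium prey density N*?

At the interior fixed point, setting dP/dt = 0 with P > 0 fixes N* = (predator death rate)/(NP coefficient) — independent of the other coefficients.
With the change, N* = 0.21/0.0094 = 22.3; it falls from 39.4.

N* ≈ 22.3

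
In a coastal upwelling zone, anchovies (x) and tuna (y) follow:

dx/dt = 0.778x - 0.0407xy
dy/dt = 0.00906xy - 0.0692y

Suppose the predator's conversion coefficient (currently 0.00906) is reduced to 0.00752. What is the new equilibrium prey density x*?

x* ≈ 9.2

At the interior fixed point, setting dy/dt = 0 with y > 0 fixes x* = (predator death rate)/(xy coefficient) — independent of the other coefficients.
With the change, x* = 0.0692/0.00752 = 9.2; it rises from 7.64.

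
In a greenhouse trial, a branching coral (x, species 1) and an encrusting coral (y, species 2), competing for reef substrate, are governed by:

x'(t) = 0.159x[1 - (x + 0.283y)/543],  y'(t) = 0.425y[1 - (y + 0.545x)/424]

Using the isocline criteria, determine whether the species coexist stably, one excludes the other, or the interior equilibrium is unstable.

stable coexistence

Compare the nullcline intercepts: K1/α12 = 543/0.283 = 1920 > K2 = 424; K2/α21 = 424/0.545 = 778 > K1 = 543.
Since both inequalities hold, each species can invade when rare, so the interior equilibrium is stable.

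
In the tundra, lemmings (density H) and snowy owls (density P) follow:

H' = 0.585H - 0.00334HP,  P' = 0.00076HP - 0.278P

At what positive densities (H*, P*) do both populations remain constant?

Set dP/dt = 0 with P > 0: 0.00076H - 0.278 = 0, so H* = 0.278/0.00076 = 366.
Set dH/dt = 0 with H > 0: 0.585 - 0.00334P = 0, so P* = 0.585/0.00334 = 175.

H* ≈ 366, P* ≈ 175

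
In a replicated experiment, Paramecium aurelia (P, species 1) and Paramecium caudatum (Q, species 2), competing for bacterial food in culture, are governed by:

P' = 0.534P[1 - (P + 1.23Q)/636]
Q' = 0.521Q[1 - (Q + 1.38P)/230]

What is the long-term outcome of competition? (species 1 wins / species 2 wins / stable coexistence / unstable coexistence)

species 1 excludes species 2

Compare the nullcline intercepts: K1/α12 = 636/1.23 = 517 > K2 = 230; K2/α21 = 230/1.38 = 167 < K1 = 636.
Since the inequalities point opposite ways, species 1 can invade but species 2 cannot.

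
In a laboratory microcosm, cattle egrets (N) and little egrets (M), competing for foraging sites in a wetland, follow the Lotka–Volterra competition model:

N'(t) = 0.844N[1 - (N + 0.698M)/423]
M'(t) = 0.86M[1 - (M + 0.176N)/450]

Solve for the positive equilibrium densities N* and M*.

Setting both brackets to zero gives the nullclines N + 0.698M = 423 and 0.176N + M = 450.
Substituting M = 450 - 0.176N into the first: N(1 - 0.698·0.176) = 423 - 0.698·450.
So N* = 109/0.877 = 124, and then M* = 450 - 0.176·124 = 428.

N* ≈ 124, M* ≈ 428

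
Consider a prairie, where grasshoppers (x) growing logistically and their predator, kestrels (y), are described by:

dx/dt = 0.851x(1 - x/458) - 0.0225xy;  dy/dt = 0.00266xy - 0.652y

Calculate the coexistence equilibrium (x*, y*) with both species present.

x* ≈ 245, y* ≈ 17.6

From dy/dt = 0 with y > 0: 0.00266x* = 0.652, so x* = 245.
Substitute into dx/dt = 0: 0.851(1 - 245/458) = 0.0225y*.
The bracket is 0.465, giving y* = 0.396/0.0225 = 17.6.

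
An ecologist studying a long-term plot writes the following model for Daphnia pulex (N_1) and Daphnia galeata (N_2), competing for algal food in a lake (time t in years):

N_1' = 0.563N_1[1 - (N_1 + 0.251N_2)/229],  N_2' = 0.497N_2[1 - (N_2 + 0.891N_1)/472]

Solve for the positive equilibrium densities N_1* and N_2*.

Setting both brackets to zero gives the nullclines N_1 + 0.251N_2 = 229 and 0.891N_1 + N_2 = 472.
Substituting N_2 = 472 - 0.891N_1 into the first: N_1(1 - 0.251·0.891) = 229 - 0.251·472.
So N_1* = 111/0.776 = 142, and then N_2* = 472 - 0.891·142 = 345.

N_1* ≈ 142, N_2* ≈ 345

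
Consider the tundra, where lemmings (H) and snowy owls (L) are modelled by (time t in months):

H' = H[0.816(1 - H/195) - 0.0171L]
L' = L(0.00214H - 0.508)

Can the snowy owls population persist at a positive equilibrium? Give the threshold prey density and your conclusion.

The predator equation gives dL/dt > 0 only when H > 0.508/0.00214 = 237.
Without the predator, H → K = 195. Since 195 < 237, the predator cannot invade.

Threshold H = 237; K < 237, so no, the predator goes extinct.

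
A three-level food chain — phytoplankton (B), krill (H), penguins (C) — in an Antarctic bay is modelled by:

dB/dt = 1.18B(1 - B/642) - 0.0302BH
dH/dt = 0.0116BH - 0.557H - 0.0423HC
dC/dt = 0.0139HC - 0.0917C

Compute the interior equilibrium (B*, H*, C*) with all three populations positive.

From dC/dt = 0: 0.0139H* = 0.0917, so H* = 6.6.
From dB/dt = 0: 1.18(1 - B*/642) = 0.0302·6.6, giving B* = 642·(1 - 0.169) = 534.
From dH/dt = 0: 0.0116·534 - 0.557 = 0.0423C*, so C* = 5.63/0.0423 = 133.

B* ≈ 534, H* ≈ 6.6, C* ≈ 133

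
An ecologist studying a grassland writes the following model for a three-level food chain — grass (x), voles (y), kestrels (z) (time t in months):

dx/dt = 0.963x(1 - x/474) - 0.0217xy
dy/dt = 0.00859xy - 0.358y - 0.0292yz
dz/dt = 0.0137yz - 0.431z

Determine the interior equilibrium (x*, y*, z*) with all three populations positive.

From dz/dt = 0: 0.0137y* = 0.431, so y* = 31.5.
From dx/dt = 0: 0.963(1 - x*/474) = 0.0217·31.5, giving x* = 474·(1 - 0.709) = 138.
From dy/dt = 0: 0.00859·138 - 0.358 = 0.0292z*, so z* = 0.827/0.0292 = 28.3.

x* ≈ 138, y* ≈ 31.5, z* ≈ 28.3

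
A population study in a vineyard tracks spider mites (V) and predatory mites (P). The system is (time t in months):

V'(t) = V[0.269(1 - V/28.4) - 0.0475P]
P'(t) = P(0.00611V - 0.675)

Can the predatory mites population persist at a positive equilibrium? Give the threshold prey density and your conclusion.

Threshold V = 110; K < 110, so no, the predator goes extinct.

The predator equation gives dP/dt > 0 only when V > 0.675/0.00611 = 110.
Without the predator, V → K = 28.4. Since 28.4 < 110, the predator cannot invade.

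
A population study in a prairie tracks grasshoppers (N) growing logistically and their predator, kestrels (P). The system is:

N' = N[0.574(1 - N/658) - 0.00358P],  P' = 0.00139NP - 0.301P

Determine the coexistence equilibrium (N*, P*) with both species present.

From dP/dt = 0 with P > 0: 0.00139N* = 0.301, so N* = 217.
Substitute into dN/dt = 0: 0.574(1 - 217/658) = 0.00358P*.
The bracket is 0.671, giving P* = 0.385/0.00358 = 108.

N* ≈ 217, P* ≈ 108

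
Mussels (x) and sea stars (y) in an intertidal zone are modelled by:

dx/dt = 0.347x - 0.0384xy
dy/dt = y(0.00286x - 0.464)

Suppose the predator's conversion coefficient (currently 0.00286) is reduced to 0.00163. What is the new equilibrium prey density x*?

x* ≈ 285

At the interior fixed point, setting dy/dt = 0 with y > 0 fixes x* = (predator death rate)/(xy coefficient) — independent of the other coefficients.
With the change, x* = 0.464/0.00163 = 285; it rises from 162.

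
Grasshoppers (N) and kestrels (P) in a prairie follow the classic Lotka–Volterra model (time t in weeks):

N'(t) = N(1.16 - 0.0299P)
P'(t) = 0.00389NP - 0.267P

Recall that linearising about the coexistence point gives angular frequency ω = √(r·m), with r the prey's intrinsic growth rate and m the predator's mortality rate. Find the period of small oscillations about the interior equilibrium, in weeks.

T ≈ 11.3 weeks

Here r = 1.16 and m = 0.267, so r·m = 0.31.
ω = √0.31 = 0.557 per week, hence T = 2π/ω ≈ 11.3 weeks.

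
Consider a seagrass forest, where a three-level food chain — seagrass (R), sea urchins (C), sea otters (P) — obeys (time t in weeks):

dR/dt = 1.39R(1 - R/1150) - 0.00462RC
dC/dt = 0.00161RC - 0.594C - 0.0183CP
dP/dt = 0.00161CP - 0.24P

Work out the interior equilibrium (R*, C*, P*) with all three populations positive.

R* ≈ 580, C* ≈ 149, P* ≈ 18.6

From dP/dt = 0: 0.00161C* = 0.24, so C* = 149.
From dR/dt = 0: 1.39(1 - R*/1150) = 0.00462·149, giving R* = 1150·(1 - 0.495) = 580.
From dC/dt = 0: 0.00161·580 - 0.594 = 0.0183P*, so P* = 0.34/0.0183 = 18.6.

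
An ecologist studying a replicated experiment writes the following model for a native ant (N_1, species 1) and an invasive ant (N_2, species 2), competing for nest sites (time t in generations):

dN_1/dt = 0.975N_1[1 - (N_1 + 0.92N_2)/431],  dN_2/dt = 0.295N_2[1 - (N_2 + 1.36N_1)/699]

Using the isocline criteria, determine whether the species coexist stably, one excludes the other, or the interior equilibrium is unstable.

species 2 excludes species 1

Compare the nullcline intercepts: K1/α12 = 431/0.92 = 468 < K2 = 699; K2/α21 = 699/1.36 = 514 > K1 = 431.
Since the inequalities point opposite ways, species 2 can invade but species 1 cannot.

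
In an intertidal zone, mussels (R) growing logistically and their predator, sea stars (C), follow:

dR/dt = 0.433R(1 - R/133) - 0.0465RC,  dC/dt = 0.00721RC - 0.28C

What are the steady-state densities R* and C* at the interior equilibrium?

From dC/dt = 0 with C > 0: 0.00721R* = 0.28, so R* = 38.8.
Substitute into dR/dt = 0: 0.433(1 - 38.8/133) = 0.0465C*.
The bracket is 0.708, giving C* = 0.307/0.0465 = 6.59.

R* ≈ 38.8, C* ≈ 6.59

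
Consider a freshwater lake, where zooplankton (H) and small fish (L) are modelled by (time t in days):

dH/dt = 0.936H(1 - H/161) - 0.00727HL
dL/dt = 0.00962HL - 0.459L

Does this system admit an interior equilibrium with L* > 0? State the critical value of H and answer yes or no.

Threshold H = 47.7; K > 47.7, so yes, the predator persists.

The predator equation gives dL/dt > 0 only when H > 0.459/0.00962 = 47.7.
Without the predator, H → K = 161. Since 161 > 47.7, the predator can invade and persist.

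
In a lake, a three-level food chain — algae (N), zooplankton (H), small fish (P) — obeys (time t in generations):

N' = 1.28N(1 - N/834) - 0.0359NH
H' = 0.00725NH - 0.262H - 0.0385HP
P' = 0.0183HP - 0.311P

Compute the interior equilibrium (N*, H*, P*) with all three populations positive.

From dP/dt = 0: 0.0183H* = 0.311, so H* = 17.
From dN/dt = 0: 1.28(1 - N*/834) = 0.0359·17, giving N* = 834·(1 - 0.477) = 436.
From dH/dt = 0: 0.00725·436 - 0.262 = 0.0385P*, so P* = 2.9/0.0385 = 75.4.

N* ≈ 436, H* ≈ 17, P* ≈ 75.4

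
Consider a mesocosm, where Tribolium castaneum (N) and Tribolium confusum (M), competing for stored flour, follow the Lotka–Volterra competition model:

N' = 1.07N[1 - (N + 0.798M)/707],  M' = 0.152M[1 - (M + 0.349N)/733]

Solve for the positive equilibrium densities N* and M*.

N* ≈ 169, M* ≈ 674

Setting both brackets to zero gives the nullclines N + 0.798M = 707 and 0.349N + M = 733.
Substituting M = 733 - 0.349N into the first: N(1 - 0.798·0.349) = 707 - 0.798·733.
So N* = 122/0.721 = 169, and then M* = 733 - 0.349·169 = 674.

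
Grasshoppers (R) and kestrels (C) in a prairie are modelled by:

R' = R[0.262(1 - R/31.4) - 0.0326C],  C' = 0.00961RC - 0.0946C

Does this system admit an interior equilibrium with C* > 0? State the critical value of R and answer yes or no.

The predator equation gives dC/dt > 0 only when R > 0.0946/0.00961 = 9.84.
Without the predator, R → K = 31.4. Since 31.4 > 9.84, the predator can invade and persist.

Threshold R = 9.84; K > 9.84, so yes, the predator persists.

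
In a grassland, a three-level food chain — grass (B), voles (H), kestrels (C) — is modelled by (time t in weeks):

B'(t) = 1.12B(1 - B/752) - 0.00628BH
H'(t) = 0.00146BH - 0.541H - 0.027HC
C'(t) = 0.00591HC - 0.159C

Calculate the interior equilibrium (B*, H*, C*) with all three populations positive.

B* ≈ 639, H* ≈ 26.9, C* ≈ 14.5

From dC/dt = 0: 0.00591H* = 0.159, so H* = 26.9.
From dB/dt = 0: 1.12(1 - B*/752) = 0.00628·26.9, giving B* = 752·(1 - 0.151) = 639.
From dH/dt = 0: 0.00146·639 - 0.541 = 0.027C*, so C* = 0.391/0.027 = 14.5.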